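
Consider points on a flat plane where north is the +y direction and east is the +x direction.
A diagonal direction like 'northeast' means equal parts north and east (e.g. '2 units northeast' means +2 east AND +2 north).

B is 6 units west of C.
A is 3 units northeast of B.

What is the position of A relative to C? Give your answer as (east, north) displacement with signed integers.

Place C at the origin (east=0, north=0).
  B is 6 units west of C: delta (east=-6, north=+0); B at (east=-6, north=0).
  A is 3 units northeast of B: delta (east=+3, north=+3); A at (east=-3, north=3).
Therefore A relative to C: (east=-3, north=3).

Answer: A is at (east=-3, north=3) relative to C.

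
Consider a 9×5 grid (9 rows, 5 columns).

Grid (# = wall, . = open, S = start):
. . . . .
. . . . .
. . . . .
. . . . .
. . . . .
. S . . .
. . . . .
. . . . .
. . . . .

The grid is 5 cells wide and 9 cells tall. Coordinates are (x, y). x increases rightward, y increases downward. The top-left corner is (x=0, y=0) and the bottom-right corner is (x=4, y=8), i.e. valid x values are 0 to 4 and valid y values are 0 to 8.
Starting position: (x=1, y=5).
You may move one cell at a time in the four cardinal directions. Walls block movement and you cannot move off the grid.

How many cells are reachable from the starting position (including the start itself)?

Answer: Reachable cells: 45

Derivation:
BFS flood-fill from (x=1, y=5):
  Distance 0: (x=1, y=5)
  Distance 1: (x=1, y=4), (x=0, y=5), (x=2, y=5), (x=1, y=6)
  Distance 2: (x=1, y=3), (x=0, y=4), (x=2, y=4), (x=3, y=5), (x=0, y=6), (x=2, y=6), (x=1, y=7)
  Distance 3: (x=1, y=2), (x=0, y=3), (x=2, y=3), (x=3, y=4), (x=4, y=5), (x=3, y=6), (x=0, y=7), (x=2, y=7), (x=1, y=8)
  Distance 4: (x=1, y=1), (x=0, y=2), (x=2, y=2), (x=3, y=3), (x=4, y=4), (x=4, y=6), (x=3, y=7), (x=0, y=8), (x=2, y=8)
  Distance 5: (x=1, y=0), (x=0, y=1), (x=2, y=1), (x=3, y=2), (x=4, y=3), (x=4, y=7), (x=3, y=8)
  Distance 6: (x=0, y=0), (x=2, y=0), (x=3, y=1), (x=4, y=2), (x=4, y=8)
  Distance 7: (x=3, y=0), (x=4, y=1)
  Distance 8: (x=4, y=0)
Total reachable: 45 (grid has 45 open cells total)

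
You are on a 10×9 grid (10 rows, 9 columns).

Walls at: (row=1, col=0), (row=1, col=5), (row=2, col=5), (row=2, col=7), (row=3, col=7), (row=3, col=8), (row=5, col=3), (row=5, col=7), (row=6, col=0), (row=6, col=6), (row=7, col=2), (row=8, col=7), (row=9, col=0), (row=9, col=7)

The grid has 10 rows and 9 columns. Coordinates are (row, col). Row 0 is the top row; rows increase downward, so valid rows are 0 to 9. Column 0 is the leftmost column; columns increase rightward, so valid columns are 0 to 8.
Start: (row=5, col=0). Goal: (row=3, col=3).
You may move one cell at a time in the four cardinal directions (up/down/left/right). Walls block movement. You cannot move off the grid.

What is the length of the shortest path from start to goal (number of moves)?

Answer: Shortest path length: 5

Derivation:
BFS from (row=5, col=0) until reaching (row=3, col=3):
  Distance 0: (row=5, col=0)
  Distance 1: (row=4, col=0), (row=5, col=1)
  Distance 2: (row=3, col=0), (row=4, col=1), (row=5, col=2), (row=6, col=1)
  Distance 3: (row=2, col=0), (row=3, col=1), (row=4, col=2), (row=6, col=2), (row=7, col=1)
  Distance 4: (row=2, col=1), (row=3, col=2), (row=4, col=3), (row=6, col=3), (row=7, col=0), (row=8, col=1)
  Distance 5: (row=1, col=1), (row=2, col=2), (row=3, col=3), (row=4, col=4), (row=6, col=4), (row=7, col=3), (row=8, col=0), (row=8, col=2), (row=9, col=1)  <- goal reached here
One shortest path (5 moves): (row=5, col=0) -> (row=5, col=1) -> (row=5, col=2) -> (row=4, col=2) -> (row=4, col=3) -> (row=3, col=3)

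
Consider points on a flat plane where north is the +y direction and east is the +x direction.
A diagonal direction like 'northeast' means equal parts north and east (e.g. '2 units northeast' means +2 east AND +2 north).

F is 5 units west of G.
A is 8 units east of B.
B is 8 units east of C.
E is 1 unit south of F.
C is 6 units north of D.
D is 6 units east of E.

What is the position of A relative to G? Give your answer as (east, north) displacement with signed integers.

Answer: A is at (east=17, north=5) relative to G.

Derivation:
Place G at the origin (east=0, north=0).
  F is 5 units west of G: delta (east=-5, north=+0); F at (east=-5, north=0).
  E is 1 unit south of F: delta (east=+0, north=-1); E at (east=-5, north=-1).
  D is 6 units east of E: delta (east=+6, north=+0); D at (east=1, north=-1).
  C is 6 units north of D: delta (east=+0, north=+6); C at (east=1, north=5).
  B is 8 units east of C: delta (east=+8, north=+0); B at (east=9, north=5).
  A is 8 units east of B: delta (east=+8, north=+0); A at (east=17, north=5).
Therefore A relative to G: (east=17, north=5).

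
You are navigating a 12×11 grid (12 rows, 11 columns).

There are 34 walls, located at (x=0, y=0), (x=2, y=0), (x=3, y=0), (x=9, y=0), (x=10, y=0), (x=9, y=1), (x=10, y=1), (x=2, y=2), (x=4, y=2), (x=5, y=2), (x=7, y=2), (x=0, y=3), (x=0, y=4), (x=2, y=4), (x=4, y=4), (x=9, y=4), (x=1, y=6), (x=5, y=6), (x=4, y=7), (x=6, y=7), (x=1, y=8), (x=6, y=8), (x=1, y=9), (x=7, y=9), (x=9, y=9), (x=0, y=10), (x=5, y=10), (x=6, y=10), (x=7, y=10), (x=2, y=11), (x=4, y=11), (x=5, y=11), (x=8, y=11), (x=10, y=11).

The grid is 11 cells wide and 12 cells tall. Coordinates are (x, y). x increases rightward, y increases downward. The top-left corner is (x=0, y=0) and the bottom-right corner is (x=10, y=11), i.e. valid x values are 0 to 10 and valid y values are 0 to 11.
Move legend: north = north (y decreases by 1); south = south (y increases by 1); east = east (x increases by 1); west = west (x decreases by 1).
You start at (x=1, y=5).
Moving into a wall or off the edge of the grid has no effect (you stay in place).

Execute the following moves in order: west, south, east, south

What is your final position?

Answer: Final position: (x=0, y=7)

Derivation:
Start: (x=1, y=5)
  west (west): (x=1, y=5) -> (x=0, y=5)
  south (south): (x=0, y=5) -> (x=0, y=6)
  east (east): blocked, stay at (x=0, y=6)
  south (south): (x=0, y=6) -> (x=0, y=7)
Final: (x=0, y=7)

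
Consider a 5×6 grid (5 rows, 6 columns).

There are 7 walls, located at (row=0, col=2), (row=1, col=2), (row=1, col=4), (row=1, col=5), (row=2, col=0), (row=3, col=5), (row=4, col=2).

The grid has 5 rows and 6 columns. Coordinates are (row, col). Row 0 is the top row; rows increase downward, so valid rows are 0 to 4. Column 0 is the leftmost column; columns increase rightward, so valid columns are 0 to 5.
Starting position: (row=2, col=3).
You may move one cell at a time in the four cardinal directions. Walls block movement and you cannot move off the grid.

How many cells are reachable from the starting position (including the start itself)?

BFS flood-fill from (row=2, col=3):
  Distance 0: (row=2, col=3)
  Distance 1: (row=1, col=3), (row=2, col=2), (row=2, col=4), (row=3, col=3)
  Distance 2: (row=0, col=3), (row=2, col=1), (row=2, col=5), (row=3, col=2), (row=3, col=4), (row=4, col=3)
  Distance 3: (row=0, col=4), (row=1, col=1), (row=3, col=1), (row=4, col=4)
  Distance 4: (row=0, col=1), (row=0, col=5), (row=1, col=0), (row=3, col=0), (row=4, col=1), (row=4, col=5)
  Distance 5: (row=0, col=0), (row=4, col=0)
Total reachable: 23 (grid has 23 open cells total)

Answer: Reachable cells: 23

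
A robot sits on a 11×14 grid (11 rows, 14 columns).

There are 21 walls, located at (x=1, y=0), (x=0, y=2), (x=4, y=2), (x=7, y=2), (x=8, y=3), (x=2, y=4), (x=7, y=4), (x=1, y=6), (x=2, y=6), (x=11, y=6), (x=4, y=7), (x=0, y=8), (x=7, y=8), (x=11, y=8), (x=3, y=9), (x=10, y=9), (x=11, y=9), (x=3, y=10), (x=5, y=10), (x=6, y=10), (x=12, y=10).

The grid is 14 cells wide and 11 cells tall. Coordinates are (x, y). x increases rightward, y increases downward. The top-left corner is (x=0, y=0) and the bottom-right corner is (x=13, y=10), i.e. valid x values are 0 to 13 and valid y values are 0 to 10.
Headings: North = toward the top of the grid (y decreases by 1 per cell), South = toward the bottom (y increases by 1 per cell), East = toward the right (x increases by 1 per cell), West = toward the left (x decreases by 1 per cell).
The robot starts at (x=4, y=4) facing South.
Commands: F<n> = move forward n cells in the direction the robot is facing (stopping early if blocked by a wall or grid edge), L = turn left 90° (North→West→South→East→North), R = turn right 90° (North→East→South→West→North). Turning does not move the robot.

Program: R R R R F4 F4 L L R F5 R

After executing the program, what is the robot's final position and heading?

Answer: Final position: (x=9, y=6), facing South

Derivation:
Start: (x=4, y=4), facing South
  R: turn right, now facing West
  R: turn right, now facing North
  R: turn right, now facing East
  R: turn right, now facing South
  F4: move forward 2/4 (blocked), now at (x=4, y=6)
  F4: move forward 0/4 (blocked), now at (x=4, y=6)
  L: turn left, now facing East
  L: turn left, now facing North
  R: turn right, now facing East
  F5: move forward 5, now at (x=9, y=6)
  R: turn right, now facing South
Final: (x=9, y=6), facing South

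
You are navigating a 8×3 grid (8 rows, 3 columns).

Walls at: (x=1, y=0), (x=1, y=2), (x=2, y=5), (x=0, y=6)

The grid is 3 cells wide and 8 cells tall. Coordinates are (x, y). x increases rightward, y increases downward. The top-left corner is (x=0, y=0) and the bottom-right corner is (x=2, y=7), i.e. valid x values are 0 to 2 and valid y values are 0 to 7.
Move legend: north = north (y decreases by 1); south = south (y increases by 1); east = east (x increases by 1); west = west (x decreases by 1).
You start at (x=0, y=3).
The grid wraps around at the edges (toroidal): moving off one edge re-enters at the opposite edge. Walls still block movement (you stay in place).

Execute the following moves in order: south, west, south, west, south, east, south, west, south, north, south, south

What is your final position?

Start: (x=0, y=3)
  south (south): (x=0, y=3) -> (x=0, y=4)
  west (west): (x=0, y=4) -> (x=2, y=4)
  south (south): blocked, stay at (x=2, y=4)
  west (west): (x=2, y=4) -> (x=1, y=4)
  south (south): (x=1, y=4) -> (x=1, y=5)
  east (east): blocked, stay at (x=1, y=5)
  south (south): (x=1, y=5) -> (x=1, y=6)
  west (west): blocked, stay at (x=1, y=6)
  south (south): (x=1, y=6) -> (x=1, y=7)
  north (north): (x=1, y=7) -> (x=1, y=6)
  south (south): (x=1, y=6) -> (x=1, y=7)
  south (south): blocked, stay at (x=1, y=7)
Final: (x=1, y=7)

Answer: Final position: (x=1, y=7)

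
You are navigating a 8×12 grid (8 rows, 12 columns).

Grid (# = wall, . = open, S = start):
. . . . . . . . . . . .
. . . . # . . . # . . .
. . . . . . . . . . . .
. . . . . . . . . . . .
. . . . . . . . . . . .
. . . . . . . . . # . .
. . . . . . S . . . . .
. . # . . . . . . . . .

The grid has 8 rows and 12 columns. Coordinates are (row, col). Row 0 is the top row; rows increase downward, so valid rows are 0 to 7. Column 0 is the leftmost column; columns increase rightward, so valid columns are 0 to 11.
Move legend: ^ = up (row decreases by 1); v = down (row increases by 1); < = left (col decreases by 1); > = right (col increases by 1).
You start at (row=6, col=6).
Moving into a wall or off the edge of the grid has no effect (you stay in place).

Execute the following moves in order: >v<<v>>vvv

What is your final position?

Answer: Final position: (row=7, col=7)

Derivation:
Start: (row=6, col=6)
  > (right): (row=6, col=6) -> (row=6, col=7)
  v (down): (row=6, col=7) -> (row=7, col=7)
  < (left): (row=7, col=7) -> (row=7, col=6)
  < (left): (row=7, col=6) -> (row=7, col=5)
  v (down): blocked, stay at (row=7, col=5)
  > (right): (row=7, col=5) -> (row=7, col=6)
  > (right): (row=7, col=6) -> (row=7, col=7)
  [×3]v (down): blocked, stay at (row=7, col=7)
Final: (row=7, col=7)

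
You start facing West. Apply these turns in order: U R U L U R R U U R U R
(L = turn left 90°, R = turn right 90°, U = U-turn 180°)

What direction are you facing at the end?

Start: West
  U (U-turn (180°)) -> East
  R (right (90° clockwise)) -> South
  U (U-turn (180°)) -> North
  L (left (90° counter-clockwise)) -> West
  U (U-turn (180°)) -> East
  R (right (90° clockwise)) -> South
  R (right (90° clockwise)) -> West
  U (U-turn (180°)) -> East
  U (U-turn (180°)) -> West
  R (right (90° clockwise)) -> North
  U (U-turn (180°)) -> South
  R (right (90° clockwise)) -> West
Final: West

Answer: Final heading: West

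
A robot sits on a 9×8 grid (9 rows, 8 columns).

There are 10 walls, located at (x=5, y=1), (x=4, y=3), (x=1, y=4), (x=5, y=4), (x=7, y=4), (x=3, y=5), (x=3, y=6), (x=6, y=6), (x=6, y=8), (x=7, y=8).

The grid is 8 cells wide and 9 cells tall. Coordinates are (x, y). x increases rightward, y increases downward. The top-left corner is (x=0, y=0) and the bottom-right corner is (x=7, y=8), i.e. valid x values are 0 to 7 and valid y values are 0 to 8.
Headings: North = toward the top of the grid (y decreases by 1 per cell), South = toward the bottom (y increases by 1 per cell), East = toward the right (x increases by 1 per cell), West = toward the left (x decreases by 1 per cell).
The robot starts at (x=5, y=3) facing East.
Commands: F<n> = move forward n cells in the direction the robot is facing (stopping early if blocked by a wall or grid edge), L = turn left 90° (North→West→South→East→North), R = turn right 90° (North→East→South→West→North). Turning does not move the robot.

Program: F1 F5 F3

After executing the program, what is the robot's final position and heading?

Start: (x=5, y=3), facing East
  F1: move forward 1, now at (x=6, y=3)
  F5: move forward 1/5 (blocked), now at (x=7, y=3)
  F3: move forward 0/3 (blocked), now at (x=7, y=3)
Final: (x=7, y=3), facing East

Answer: Final position: (x=7, y=3), facing East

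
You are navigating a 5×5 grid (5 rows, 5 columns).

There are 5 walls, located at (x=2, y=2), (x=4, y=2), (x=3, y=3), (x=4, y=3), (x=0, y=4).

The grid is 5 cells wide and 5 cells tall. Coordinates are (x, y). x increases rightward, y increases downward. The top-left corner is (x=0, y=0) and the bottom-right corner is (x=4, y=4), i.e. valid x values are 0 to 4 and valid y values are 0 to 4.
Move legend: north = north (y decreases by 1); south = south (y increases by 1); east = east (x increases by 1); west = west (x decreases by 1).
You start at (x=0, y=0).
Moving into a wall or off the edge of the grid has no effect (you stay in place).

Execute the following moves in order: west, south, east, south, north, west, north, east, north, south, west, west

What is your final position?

Answer: Final position: (x=0, y=1)

Derivation:
Start: (x=0, y=0)
  west (west): blocked, stay at (x=0, y=0)
  south (south): (x=0, y=0) -> (x=0, y=1)
  east (east): (x=0, y=1) -> (x=1, y=1)
  south (south): (x=1, y=1) -> (x=1, y=2)
  north (north): (x=1, y=2) -> (x=1, y=1)
  west (west): (x=1, y=1) -> (x=0, y=1)
  north (north): (x=0, y=1) -> (x=0, y=0)
  east (east): (x=0, y=0) -> (x=1, y=0)
  north (north): blocked, stay at (x=1, y=0)
  south (south): (x=1, y=0) -> (x=1, y=1)
  west (west): (x=1, y=1) -> (x=0, y=1)
  west (west): blocked, stay at (x=0, y=1)
Final: (x=0, y=1)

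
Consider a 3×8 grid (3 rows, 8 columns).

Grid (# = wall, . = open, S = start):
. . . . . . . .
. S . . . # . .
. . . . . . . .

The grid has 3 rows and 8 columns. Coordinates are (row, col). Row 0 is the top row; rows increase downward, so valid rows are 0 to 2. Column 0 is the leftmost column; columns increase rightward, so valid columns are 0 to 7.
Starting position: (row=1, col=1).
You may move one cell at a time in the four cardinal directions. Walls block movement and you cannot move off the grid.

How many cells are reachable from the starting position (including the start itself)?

BFS flood-fill from (row=1, col=1):
  Distance 0: (row=1, col=1)
  Distance 1: (row=0, col=1), (row=1, col=0), (row=1, col=2), (row=2, col=1)
  Distance 2: (row=0, col=0), (row=0, col=2), (row=1, col=3), (row=2, col=0), (row=2, col=2)
  Distance 3: (row=0, col=3), (row=1, col=4), (row=2, col=3)
  Distance 4: (row=0, col=4), (row=2, col=4)
  Distance 5: (row=0, col=5), (row=2, col=5)
  Distance 6: (row=0, col=6), (row=2, col=6)
  Distance 7: (row=0, col=7), (row=1, col=6), (row=2, col=7)
  Distance 8: (row=1, col=7)
Total reachable: 23 (grid has 23 open cells total)

Answer: Reachable cells: 23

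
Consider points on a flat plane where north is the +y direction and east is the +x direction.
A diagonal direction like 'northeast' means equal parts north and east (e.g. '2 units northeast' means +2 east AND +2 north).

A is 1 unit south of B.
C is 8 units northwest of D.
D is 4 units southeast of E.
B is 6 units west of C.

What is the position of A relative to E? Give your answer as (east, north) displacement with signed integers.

Place E at the origin (east=0, north=0).
  D is 4 units southeast of E: delta (east=+4, north=-4); D at (east=4, north=-4).
  C is 8 units northwest of D: delta (east=-8, north=+8); C at (east=-4, north=4).
  B is 6 units west of C: delta (east=-6, north=+0); B at (east=-10, north=4).
  A is 1 unit south of B: delta (east=+0, north=-1); A at (east=-10, north=3).
Therefore A relative to E: (east=-10, north=3).

Answer: A is at (east=-10, north=3) relative to E.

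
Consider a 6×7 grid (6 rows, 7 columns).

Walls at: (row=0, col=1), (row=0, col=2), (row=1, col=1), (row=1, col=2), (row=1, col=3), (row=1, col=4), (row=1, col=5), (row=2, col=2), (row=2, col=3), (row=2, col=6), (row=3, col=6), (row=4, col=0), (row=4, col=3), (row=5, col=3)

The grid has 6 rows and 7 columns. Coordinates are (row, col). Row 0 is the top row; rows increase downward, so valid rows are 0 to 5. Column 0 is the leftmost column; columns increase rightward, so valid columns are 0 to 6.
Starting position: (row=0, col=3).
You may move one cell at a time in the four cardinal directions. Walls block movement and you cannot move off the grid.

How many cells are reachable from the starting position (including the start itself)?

BFS flood-fill from (row=0, col=3):
  Distance 0: (row=0, col=3)
  Distance 1: (row=0, col=4)
  Distance 2: (row=0, col=5)
  Distance 3: (row=0, col=6)
  Distance 4: (row=1, col=6)
Total reachable: 5 (grid has 28 open cells total)

Answer: Reachable cells: 5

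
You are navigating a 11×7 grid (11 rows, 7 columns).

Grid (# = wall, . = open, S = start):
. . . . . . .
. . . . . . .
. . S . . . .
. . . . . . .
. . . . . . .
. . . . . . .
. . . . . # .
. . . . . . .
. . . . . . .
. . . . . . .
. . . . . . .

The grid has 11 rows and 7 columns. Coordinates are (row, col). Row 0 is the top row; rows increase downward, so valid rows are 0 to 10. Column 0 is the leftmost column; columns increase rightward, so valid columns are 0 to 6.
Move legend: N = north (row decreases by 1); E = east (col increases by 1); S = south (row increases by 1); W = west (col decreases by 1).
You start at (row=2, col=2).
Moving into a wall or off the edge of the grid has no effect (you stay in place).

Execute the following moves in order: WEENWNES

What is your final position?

Answer: Final position: (row=1, col=3)

Derivation:
Start: (row=2, col=2)
  W (west): (row=2, col=2) -> (row=2, col=1)
  E (east): (row=2, col=1) -> (row=2, col=2)
  E (east): (row=2, col=2) -> (row=2, col=3)
  N (north): (row=2, col=3) -> (row=1, col=3)
  W (west): (row=1, col=3) -> (row=1, col=2)
  N (north): (row=1, col=2) -> (row=0, col=2)
  E (east): (row=0, col=2) -> (row=0, col=3)
  S (south): (row=0, col=3) -> (row=1, col=3)
Final: (row=1, col=3)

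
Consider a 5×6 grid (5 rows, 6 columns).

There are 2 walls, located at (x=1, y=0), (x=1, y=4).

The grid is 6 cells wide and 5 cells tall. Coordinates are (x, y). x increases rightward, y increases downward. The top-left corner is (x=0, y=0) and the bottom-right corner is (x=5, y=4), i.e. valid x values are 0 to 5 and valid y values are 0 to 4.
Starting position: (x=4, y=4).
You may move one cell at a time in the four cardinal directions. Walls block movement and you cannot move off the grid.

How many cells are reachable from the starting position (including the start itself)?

Answer: Reachable cells: 28

Derivation:
BFS flood-fill from (x=4, y=4):
  Distance 0: (x=4, y=4)
  Distance 1: (x=4, y=3), (x=3, y=4), (x=5, y=4)
  Distance 2: (x=4, y=2), (x=3, y=3), (x=5, y=3), (x=2, y=4)
  Distance 3: (x=4, y=1), (x=3, y=2), (x=5, y=2), (x=2, y=3)
  Distance 4: (x=4, y=0), (x=3, y=1), (x=5, y=1), (x=2, y=2), (x=1, y=3)
  Distance 5: (x=3, y=0), (x=5, y=0), (x=2, y=1), (x=1, y=2), (x=0, y=3)
  Distance 6: (x=2, y=0), (x=1, y=1), (x=0, y=2), (x=0, y=4)
  Distance 7: (x=0, y=1)
  Distance 8: (x=0, y=0)
Total reachable: 28 (grid has 28 open cells total)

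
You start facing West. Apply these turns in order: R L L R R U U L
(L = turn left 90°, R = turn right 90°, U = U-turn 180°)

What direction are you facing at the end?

Start: West
  R (right (90° clockwise)) -> North
  L (left (90° counter-clockwise)) -> West
  L (left (90° counter-clockwise)) -> South
  R (right (90° clockwise)) -> West
  R (right (90° clockwise)) -> North
  U (U-turn (180°)) -> South
  U (U-turn (180°)) -> North
  L (left (90° counter-clockwise)) -> West
Final: West

Answer: Final heading: West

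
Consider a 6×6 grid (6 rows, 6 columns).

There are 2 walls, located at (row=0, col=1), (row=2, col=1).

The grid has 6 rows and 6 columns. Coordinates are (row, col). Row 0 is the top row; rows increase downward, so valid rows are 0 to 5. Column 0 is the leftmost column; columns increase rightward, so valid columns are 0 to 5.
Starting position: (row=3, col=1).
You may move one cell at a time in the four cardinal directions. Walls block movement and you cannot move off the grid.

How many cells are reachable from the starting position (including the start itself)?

BFS flood-fill from (row=3, col=1):
  Distance 0: (row=3, col=1)
  Distance 1: (row=3, col=0), (row=3, col=2), (row=4, col=1)
  Distance 2: (row=2, col=0), (row=2, col=2), (row=3, col=3), (row=4, col=0), (row=4, col=2), (row=5, col=1)
  Distance 3: (row=1, col=0), (row=1, col=2), (row=2, col=3), (row=3, col=4), (row=4, col=3), (row=5, col=0), (row=5, col=2)
  Distance 4: (row=0, col=0), (row=0, col=2), (row=1, col=1), (row=1, col=3), (row=2, col=4), (row=3, col=5), (row=4, col=4), (row=5, col=3)
  Distance 5: (row=0, col=3), (row=1, col=4), (row=2, col=5), (row=4, col=5), (row=5, col=4)
  Distance 6: (row=0, col=4), (row=1, col=5), (row=5, col=5)
  Distance 7: (row=0, col=5)
Total reachable: 34 (grid has 34 open cells total)

Answer: Reachable cells: 34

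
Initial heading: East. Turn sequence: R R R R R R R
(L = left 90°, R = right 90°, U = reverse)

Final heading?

Answer: Final heading: North

Derivation:
Start: East
  R (right (90° clockwise)) -> South
  R (right (90° clockwise)) -> West
  R (right (90° clockwise)) -> North
  R (right (90° clockwise)) -> East
  R (right (90° clockwise)) -> South
  R (right (90° clockwise)) -> West
  R (right (90° clockwise)) -> North
Final: North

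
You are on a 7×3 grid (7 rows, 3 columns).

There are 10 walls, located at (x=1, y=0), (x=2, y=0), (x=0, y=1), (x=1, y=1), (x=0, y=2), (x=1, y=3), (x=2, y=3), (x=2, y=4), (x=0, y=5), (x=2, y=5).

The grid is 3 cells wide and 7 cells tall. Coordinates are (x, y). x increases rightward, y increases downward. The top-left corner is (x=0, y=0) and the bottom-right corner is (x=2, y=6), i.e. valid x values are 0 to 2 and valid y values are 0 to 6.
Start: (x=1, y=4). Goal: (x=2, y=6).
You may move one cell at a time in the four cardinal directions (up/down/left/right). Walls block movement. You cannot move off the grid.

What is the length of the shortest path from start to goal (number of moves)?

BFS from (x=1, y=4) until reaching (x=2, y=6):
  Distance 0: (x=1, y=4)
  Distance 1: (x=0, y=4), (x=1, y=5)
  Distance 2: (x=0, y=3), (x=1, y=6)
  Distance 3: (x=0, y=6), (x=2, y=6)  <- goal reached here
One shortest path (3 moves): (x=1, y=4) -> (x=1, y=5) -> (x=1, y=6) -> (x=2, y=6)

Answer: Shortest path length: 3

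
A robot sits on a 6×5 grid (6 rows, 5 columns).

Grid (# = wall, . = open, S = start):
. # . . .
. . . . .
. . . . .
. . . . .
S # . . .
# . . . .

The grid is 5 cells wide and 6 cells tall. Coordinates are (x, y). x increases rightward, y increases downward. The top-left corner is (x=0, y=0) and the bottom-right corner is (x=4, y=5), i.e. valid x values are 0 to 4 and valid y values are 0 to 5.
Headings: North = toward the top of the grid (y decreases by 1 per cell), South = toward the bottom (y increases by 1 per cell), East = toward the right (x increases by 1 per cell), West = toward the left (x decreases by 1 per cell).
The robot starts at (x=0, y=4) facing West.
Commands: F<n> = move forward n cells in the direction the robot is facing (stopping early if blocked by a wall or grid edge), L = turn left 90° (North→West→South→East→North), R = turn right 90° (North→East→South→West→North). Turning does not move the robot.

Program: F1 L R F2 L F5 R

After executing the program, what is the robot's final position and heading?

Start: (x=0, y=4), facing West
  F1: move forward 0/1 (blocked), now at (x=0, y=4)
  L: turn left, now facing South
  R: turn right, now facing West
  F2: move forward 0/2 (blocked), now at (x=0, y=4)
  L: turn left, now facing South
  F5: move forward 0/5 (blocked), now at (x=0, y=4)
  R: turn right, now facing West
Final: (x=0, y=4), facing West

Answer: Final position: (x=0, y=4), facing West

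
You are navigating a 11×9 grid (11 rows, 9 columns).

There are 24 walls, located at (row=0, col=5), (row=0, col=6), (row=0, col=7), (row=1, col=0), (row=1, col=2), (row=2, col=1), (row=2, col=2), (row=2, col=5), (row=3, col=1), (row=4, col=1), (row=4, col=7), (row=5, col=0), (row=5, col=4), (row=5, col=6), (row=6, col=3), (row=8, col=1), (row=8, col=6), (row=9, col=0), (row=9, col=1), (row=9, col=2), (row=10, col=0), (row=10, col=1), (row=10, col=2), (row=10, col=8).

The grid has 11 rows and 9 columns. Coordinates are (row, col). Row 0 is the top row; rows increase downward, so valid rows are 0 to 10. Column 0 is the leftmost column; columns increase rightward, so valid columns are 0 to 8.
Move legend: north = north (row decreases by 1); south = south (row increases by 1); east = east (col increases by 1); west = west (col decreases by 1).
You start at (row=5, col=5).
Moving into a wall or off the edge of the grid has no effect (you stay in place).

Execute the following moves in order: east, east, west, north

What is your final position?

Answer: Final position: (row=4, col=5)

Derivation:
Start: (row=5, col=5)
  east (east): blocked, stay at (row=5, col=5)
  east (east): blocked, stay at (row=5, col=5)
  west (west): blocked, stay at (row=5, col=5)
  north (north): (row=5, col=5) -> (row=4, col=5)
Final: (row=4, col=5)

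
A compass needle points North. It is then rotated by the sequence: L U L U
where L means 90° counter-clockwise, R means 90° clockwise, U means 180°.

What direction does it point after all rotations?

Answer: Final heading: South

Derivation:
Start: North
  L (left (90° counter-clockwise)) -> West
  U (U-turn (180°)) -> East
  L (left (90° counter-clockwise)) -> North
  U (U-turn (180°)) -> South
Final: South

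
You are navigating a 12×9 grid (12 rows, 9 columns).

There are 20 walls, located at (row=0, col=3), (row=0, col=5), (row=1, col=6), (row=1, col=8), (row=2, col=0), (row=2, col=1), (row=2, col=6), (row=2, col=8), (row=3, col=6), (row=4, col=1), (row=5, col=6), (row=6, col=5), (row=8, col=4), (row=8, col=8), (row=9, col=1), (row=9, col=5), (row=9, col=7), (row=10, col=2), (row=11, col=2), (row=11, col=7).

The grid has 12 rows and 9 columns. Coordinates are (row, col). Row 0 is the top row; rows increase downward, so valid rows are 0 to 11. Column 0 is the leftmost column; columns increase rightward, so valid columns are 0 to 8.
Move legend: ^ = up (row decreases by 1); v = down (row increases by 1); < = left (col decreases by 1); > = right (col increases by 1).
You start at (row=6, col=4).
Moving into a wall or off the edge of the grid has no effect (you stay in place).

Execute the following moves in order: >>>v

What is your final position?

Start: (row=6, col=4)
  [×3]> (right): blocked, stay at (row=6, col=4)
  v (down): (row=6, col=4) -> (row=7, col=4)
Final: (row=7, col=4)

Answer: Final position: (row=7, col=4)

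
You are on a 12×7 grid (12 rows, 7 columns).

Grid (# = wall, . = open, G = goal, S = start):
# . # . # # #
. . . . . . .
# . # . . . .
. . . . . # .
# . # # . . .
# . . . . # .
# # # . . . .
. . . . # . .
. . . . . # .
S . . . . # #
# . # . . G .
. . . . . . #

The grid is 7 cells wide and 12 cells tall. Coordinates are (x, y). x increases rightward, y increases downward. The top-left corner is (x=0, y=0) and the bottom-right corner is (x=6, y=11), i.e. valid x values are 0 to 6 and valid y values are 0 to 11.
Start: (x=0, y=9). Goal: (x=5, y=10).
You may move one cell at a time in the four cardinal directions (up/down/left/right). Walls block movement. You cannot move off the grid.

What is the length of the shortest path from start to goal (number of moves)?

Answer: Shortest path length: 6

Derivation:
BFS from (x=0, y=9) until reaching (x=5, y=10):
  Distance 0: (x=0, y=9)
  Distance 1: (x=0, y=8), (x=1, y=9)
  Distance 2: (x=0, y=7), (x=1, y=8), (x=2, y=9), (x=1, y=10)
  Distance 3: (x=1, y=7), (x=2, y=8), (x=3, y=9), (x=1, y=11)
  Distance 4: (x=2, y=7), (x=3, y=8), (x=4, y=9), (x=3, y=10), (x=0, y=11), (x=2, y=11)
  Distance 5: (x=3, y=7), (x=4, y=8), (x=4, y=10), (x=3, y=11)
  Distance 6: (x=3, y=6), (x=5, y=10), (x=4, y=11)  <- goal reached here
One shortest path (6 moves): (x=0, y=9) -> (x=1, y=9) -> (x=2, y=9) -> (x=3, y=9) -> (x=4, y=9) -> (x=4, y=10) -> (x=5, y=10)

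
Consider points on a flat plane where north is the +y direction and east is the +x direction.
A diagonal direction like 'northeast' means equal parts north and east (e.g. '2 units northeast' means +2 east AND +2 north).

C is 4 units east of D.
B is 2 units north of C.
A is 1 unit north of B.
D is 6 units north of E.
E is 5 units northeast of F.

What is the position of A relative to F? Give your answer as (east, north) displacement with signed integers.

Place F at the origin (east=0, north=0).
  E is 5 units northeast of F: delta (east=+5, north=+5); E at (east=5, north=5).
  D is 6 units north of E: delta (east=+0, north=+6); D at (east=5, north=11).
  C is 4 units east of D: delta (east=+4, north=+0); C at (east=9, north=11).
  B is 2 units north of C: delta (east=+0, north=+2); B at (east=9, north=13).
  A is 1 unit north of B: delta (east=+0, north=+1); A at (east=9, north=14).
Therefore A relative to F: (east=9, north=14).

Answer: A is at (east=9, north=14) relative to F.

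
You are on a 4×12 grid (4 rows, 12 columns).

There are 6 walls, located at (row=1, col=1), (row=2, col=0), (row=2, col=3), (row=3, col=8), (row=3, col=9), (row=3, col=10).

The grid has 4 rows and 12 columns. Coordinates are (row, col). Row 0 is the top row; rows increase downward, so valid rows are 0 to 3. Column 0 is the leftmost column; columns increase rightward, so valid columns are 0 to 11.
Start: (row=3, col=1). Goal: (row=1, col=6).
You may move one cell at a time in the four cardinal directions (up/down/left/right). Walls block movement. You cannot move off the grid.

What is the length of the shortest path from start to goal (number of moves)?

BFS from (row=3, col=1) until reaching (row=1, col=6):
  Distance 0: (row=3, col=1)
  Distance 1: (row=2, col=1), (row=3, col=0), (row=3, col=2)
  Distance 2: (row=2, col=2), (row=3, col=3)
  Distance 3: (row=1, col=2), (row=3, col=4)
  Distance 4: (row=0, col=2), (row=1, col=3), (row=2, col=4), (row=3, col=5)
  Distance 5: (row=0, col=1), (row=0, col=3), (row=1, col=4), (row=2, col=5), (row=3, col=6)
  Distance 6: (row=0, col=0), (row=0, col=4), (row=1, col=5), (row=2, col=6), (row=3, col=7)
  Distance 7: (row=0, col=5), (row=1, col=0), (row=1, col=6), (row=2, col=7)  <- goal reached here
One shortest path (7 moves): (row=3, col=1) -> (row=3, col=2) -> (row=3, col=3) -> (row=3, col=4) -> (row=3, col=5) -> (row=3, col=6) -> (row=2, col=6) -> (row=1, col=6)

Answer: Shortest path length: 7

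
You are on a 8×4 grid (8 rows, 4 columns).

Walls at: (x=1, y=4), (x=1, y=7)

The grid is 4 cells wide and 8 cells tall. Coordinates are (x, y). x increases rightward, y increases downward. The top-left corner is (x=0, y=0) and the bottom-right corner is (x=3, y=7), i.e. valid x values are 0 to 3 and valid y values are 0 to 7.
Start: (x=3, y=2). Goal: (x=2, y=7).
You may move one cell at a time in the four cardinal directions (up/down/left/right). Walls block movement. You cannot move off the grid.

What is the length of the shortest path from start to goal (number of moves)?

Answer: Shortest path length: 6

Derivation:
BFS from (x=3, y=2) until reaching (x=2, y=7):
  Distance 0: (x=3, y=2)
  Distance 1: (x=3, y=1), (x=2, y=2), (x=3, y=3)
  Distance 2: (x=3, y=0), (x=2, y=1), (x=1, y=2), (x=2, y=3), (x=3, y=4)
  Distance 3: (x=2, y=0), (x=1, y=1), (x=0, y=2), (x=1, y=3), (x=2, y=4), (x=3, y=5)
  Distance 4: (x=1, y=0), (x=0, y=1), (x=0, y=3), (x=2, y=5), (x=3, y=6)
  Distance 5: (x=0, y=0), (x=0, y=4), (x=1, y=5), (x=2, y=6), (x=3, y=7)
  Distance 6: (x=0, y=5), (x=1, y=6), (x=2, y=7)  <- goal reached here
One shortest path (6 moves): (x=3, y=2) -> (x=2, y=2) -> (x=2, y=3) -> (x=2, y=4) -> (x=2, y=5) -> (x=2, y=6) -> (x=2, y=7)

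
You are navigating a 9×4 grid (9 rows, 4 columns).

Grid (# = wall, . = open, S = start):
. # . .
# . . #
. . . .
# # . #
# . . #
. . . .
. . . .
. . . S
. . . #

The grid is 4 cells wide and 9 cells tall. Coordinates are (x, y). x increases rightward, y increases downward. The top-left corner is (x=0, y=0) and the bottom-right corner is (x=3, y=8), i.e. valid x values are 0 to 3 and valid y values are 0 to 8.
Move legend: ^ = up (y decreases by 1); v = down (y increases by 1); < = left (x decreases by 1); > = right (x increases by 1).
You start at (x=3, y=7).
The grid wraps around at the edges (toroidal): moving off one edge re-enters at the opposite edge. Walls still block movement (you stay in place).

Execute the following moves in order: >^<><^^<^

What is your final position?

Answer: Final position: (x=2, y=4)

Derivation:
Start: (x=3, y=7)
  > (right): (x=3, y=7) -> (x=0, y=7)
  ^ (up): (x=0, y=7) -> (x=0, y=6)
  < (left): (x=0, y=6) -> (x=3, y=6)
  > (right): (x=3, y=6) -> (x=0, y=6)
  < (left): (x=0, y=6) -> (x=3, y=6)
  ^ (up): (x=3, y=6) -> (x=3, y=5)
  ^ (up): blocked, stay at (x=3, y=5)
  < (left): (x=3, y=5) -> (x=2, y=5)
  ^ (up): (x=2, y=5) -> (x=2, y=4)
Final: (x=2, y=4)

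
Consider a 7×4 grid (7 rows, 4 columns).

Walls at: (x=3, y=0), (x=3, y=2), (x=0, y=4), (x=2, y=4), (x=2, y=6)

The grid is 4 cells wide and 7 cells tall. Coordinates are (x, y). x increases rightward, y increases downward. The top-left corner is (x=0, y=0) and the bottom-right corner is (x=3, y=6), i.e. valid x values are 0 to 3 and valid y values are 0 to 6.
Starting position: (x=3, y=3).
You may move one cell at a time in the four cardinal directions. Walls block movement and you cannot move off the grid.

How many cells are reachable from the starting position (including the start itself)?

Answer: Reachable cells: 23

Derivation:
BFS flood-fill from (x=3, y=3):
  Distance 0: (x=3, y=3)
  Distance 1: (x=2, y=3), (x=3, y=4)
  Distance 2: (x=2, y=2), (x=1, y=3), (x=3, y=5)
  Distance 3: (x=2, y=1), (x=1, y=2), (x=0, y=3), (x=1, y=4), (x=2, y=5), (x=3, y=6)
  Distance 4: (x=2, y=0), (x=1, y=1), (x=3, y=1), (x=0, y=2), (x=1, y=5)
  Distance 5: (x=1, y=0), (x=0, y=1), (x=0, y=5), (x=1, y=6)
  Distance 6: (x=0, y=0), (x=0, y=6)
Total reachable: 23 (grid has 23 open cells total)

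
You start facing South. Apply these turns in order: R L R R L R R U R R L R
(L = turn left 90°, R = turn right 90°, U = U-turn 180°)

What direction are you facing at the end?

Answer: Final heading: East

Derivation:
Start: South
  R (right (90° clockwise)) -> West
  L (left (90° counter-clockwise)) -> South
  R (right (90° clockwise)) -> West
  R (right (90° clockwise)) -> North
  L (left (90° counter-clockwise)) -> West
  R (right (90° clockwise)) -> North
  R (right (90° clockwise)) -> East
  U (U-turn (180°)) -> West
  R (right (90° clockwise)) -> North
  R (right (90° clockwise)) -> East
  L (left (90° counter-clockwise)) -> North
  R (right (90° clockwise)) -> East
Final: East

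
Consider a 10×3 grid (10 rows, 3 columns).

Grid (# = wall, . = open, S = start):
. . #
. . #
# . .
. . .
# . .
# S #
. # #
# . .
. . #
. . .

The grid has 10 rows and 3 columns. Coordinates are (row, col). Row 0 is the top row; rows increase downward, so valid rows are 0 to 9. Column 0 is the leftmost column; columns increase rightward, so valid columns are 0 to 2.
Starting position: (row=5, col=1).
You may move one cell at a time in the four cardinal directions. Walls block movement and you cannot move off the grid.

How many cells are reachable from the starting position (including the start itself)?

BFS flood-fill from (row=5, col=1):
  Distance 0: (row=5, col=1)
  Distance 1: (row=4, col=1)
  Distance 2: (row=3, col=1), (row=4, col=2)
  Distance 3: (row=2, col=1), (row=3, col=0), (row=3, col=2)
  Distance 4: (row=1, col=1), (row=2, col=2)
  Distance 5: (row=0, col=1), (row=1, col=0)
  Distance 6: (row=0, col=0)
Total reachable: 12 (grid has 20 open cells total)

Answer: Reachable cells: 12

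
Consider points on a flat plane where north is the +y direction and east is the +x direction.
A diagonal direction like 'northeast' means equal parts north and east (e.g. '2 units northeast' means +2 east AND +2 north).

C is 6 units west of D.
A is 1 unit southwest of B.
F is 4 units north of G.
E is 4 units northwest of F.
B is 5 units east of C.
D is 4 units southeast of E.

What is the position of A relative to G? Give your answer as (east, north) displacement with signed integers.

Answer: A is at (east=-2, north=3) relative to G.

Derivation:
Place G at the origin (east=0, north=0).
  F is 4 units north of G: delta (east=+0, north=+4); F at (east=0, north=4).
  E is 4 units northwest of F: delta (east=-4, north=+4); E at (east=-4, north=8).
  D is 4 units southeast of E: delta (east=+4, north=-4); D at (east=0, north=4).
  C is 6 units west of D: delta (east=-6, north=+0); C at (east=-6, north=4).
  B is 5 units east of C: delta (east=+5, north=+0); B at (east=-1, north=4).
  A is 1 unit southwest of B: delta (east=-1, north=-1); A at (east=-2, north=3).
Therefore A relative to G: (east=-2, north=3).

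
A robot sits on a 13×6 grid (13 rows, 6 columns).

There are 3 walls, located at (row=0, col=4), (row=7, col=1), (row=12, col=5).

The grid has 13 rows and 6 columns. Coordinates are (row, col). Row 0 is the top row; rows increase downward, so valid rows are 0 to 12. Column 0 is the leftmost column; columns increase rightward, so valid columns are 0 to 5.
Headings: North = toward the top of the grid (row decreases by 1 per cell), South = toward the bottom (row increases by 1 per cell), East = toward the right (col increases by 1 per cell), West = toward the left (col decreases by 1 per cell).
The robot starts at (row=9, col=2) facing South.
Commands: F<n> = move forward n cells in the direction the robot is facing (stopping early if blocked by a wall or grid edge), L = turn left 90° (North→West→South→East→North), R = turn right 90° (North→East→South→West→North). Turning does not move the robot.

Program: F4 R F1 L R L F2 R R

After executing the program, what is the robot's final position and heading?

Start: (row=9, col=2), facing South
  F4: move forward 3/4 (blocked), now at (row=12, col=2)
  R: turn right, now facing West
  F1: move forward 1, now at (row=12, col=1)
  L: turn left, now facing South
  R: turn right, now facing West
  L: turn left, now facing South
  F2: move forward 0/2 (blocked), now at (row=12, col=1)
  R: turn right, now facing West
  R: turn right, now facing North
Final: (row=12, col=1), facing North

Answer: Final position: (row=12, col=1), facing North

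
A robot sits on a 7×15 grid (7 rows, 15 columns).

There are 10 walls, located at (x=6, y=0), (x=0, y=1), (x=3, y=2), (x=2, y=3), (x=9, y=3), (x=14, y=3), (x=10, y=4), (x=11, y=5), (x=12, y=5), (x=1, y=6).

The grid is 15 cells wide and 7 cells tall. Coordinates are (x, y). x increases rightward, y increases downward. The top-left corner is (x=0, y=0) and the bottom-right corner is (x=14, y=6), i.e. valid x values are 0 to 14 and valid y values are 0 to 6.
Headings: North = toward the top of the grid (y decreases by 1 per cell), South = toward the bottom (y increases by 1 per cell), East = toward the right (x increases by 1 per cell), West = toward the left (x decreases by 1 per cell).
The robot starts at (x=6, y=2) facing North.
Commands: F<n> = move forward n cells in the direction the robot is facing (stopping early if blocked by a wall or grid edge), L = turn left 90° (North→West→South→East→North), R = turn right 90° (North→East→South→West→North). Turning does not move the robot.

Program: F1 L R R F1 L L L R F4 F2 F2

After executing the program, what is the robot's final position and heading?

Answer: Final position: (x=1, y=1), facing West

Derivation:
Start: (x=6, y=2), facing North
  F1: move forward 1, now at (x=6, y=1)
  L: turn left, now facing West
  R: turn right, now facing North
  R: turn right, now facing East
  F1: move forward 1, now at (x=7, y=1)
  L: turn left, now facing North
  L: turn left, now facing West
  L: turn left, now facing South
  R: turn right, now facing West
  F4: move forward 4, now at (x=3, y=1)
  F2: move forward 2, now at (x=1, y=1)
  F2: move forward 0/2 (blocked), now at (x=1, y=1)
Final: (x=1, y=1), facing West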